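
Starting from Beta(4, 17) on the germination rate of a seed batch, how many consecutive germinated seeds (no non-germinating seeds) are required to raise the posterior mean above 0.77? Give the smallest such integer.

After k germinated seeds and 0 non-germinating seeds the posterior is Beta(4+k, 17), with mean (4+k)/(4+17+k).
Set (4+k)/(21+k) > 0.77 and solve: k > (0.77·21 − 4)/(1 − 0.77) = 52.913.
The smallest integer exceeding 52.913 is 53, and checking k=53: (57)/(74) = 0.7703 > 0.77.

k = 53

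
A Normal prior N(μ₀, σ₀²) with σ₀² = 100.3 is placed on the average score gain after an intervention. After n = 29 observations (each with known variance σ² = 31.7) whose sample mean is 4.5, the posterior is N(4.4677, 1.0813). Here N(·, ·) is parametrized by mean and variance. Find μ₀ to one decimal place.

μ₀ = 1.5

The posterior mean is a precision-weighted average: μ_n = (τ₀μ₀ + τ_data·x̄)/(τ₀+τ_data), with τ₀=1/σ₀² and τ_data=n/σ².
Here τ₀ = 1/100.3 = 0.009970 and τ_data = 29/31.7 = 0.914826, so τ_n = 0.924796.
Rearranging for μ₀: μ₀ = (μ_n·τ_n − τ_data·x̄)/τ₀ = (4.4677·0.924796 − 0.914826·4.5) / 0.009970 = 0.014994/0.009970 ≈ 1.5.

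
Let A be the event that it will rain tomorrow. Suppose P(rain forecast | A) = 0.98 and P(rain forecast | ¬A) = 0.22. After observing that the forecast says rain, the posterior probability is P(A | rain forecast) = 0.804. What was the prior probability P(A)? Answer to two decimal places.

Bayes' rule in odds form gives O(A|E) = O(A)·[P(E|A)/P(E|¬A)], hence O(A) = O(A|E)/LR.
Posterior odds = 0.804/(1−0.804) = 4.1020. LR = 0.98/0.22 = 4.4545.
Prior odds = 4.1020/4.4545 = 0.9209, so P(A) = 0.9209/(1+0.9209) ≈ 0.48.

P(A) = 0.48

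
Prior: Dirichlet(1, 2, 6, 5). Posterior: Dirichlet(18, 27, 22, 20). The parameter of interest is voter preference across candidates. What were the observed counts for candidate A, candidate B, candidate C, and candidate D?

counts (17, 25, 16, 15)

For a Dirichlet(α) prior with multinomial counts c, the posterior is Dirichlet(α + c) componentwise.
Counts are posterior − prior componentwise: 18−1=17, 27−2=25, 22−6=16, 20−5=15.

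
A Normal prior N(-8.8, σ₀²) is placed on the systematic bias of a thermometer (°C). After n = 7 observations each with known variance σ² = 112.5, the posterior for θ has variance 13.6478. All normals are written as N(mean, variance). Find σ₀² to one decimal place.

For the Normal–Normal model with known σ², precisions add: τ_n = τ₀ + n/σ².
So 1/σ₀² = 1/13.6478 − 7/112.5 = 0.073272 − 0.062222 = 0.011050.
Hence σ₀² = 1/0.011050 ≈ 90.5.

σ₀² = 90.5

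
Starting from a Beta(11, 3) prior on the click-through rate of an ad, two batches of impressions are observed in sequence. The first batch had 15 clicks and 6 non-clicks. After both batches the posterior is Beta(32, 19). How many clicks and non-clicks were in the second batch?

6 clicks and 10 non-clicks

Because Beta–binomial updating is additive in the counts, the combined data contributed (α_post−α_prior, β_post−β_prior) successes and failures.
Total across both batches: 32−11=21 clicks, 19−3=16 non-clicks.
Subtract the first batch: 21−15=6 clicks and 16−6=10 non-clicks.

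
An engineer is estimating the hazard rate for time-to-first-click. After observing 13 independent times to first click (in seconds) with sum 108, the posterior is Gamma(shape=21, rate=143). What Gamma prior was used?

Gamma(shape=8, rate=35)

Gamma–exponential conjugacy: posterior shape = α + n, posterior rate = β + Σtᵢ.
So α = 21 − 13 = 8 and β = 143 − 108 = 35.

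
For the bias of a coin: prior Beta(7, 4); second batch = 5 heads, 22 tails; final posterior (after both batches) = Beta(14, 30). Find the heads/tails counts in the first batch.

2 heads and 4 tails

Sequential conjugate updates are equivalent to a single update on the pooled data, so total successes = posterior α − prior α and total failures = posterior β − prior β.
Total across both batches: 14−7=7 heads, 30−4=26 tails.
Subtract the second batch: 7−5=2 heads and 26−22=4 tails.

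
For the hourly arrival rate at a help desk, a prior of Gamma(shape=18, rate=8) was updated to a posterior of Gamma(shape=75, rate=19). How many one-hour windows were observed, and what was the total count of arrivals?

Gamma–Poisson conjugacy: posterior shape = α + Σxᵢ, posterior rate = β + n.
Matching: Σxᵢ = 75 − 18 = 57 and n = 19 − 8 = 11.

n = 11 one-hour windows with total 57 arrivals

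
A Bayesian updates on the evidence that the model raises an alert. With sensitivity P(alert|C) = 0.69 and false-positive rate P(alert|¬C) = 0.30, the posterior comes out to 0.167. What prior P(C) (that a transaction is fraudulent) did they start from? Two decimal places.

In odds form, posterior odds = prior odds × likelihood ratio, so prior odds = posterior odds ÷ LR.
Posterior odds = 0.167/(1−0.167) = 0.2005. LR = 0.69/0.30 = 2.3000.
Prior odds = 0.2005/2.3000 = 0.0872, so P(C) = 0.0872/(1+0.0872) ≈ 0.08.

P(C) = 0.08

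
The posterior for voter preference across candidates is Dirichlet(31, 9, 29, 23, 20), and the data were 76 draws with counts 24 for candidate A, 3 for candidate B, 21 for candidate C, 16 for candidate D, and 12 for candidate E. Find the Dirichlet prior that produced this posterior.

For a Dirichlet(α) prior with multinomial counts c, the posterior is Dirichlet(α + c) componentwise.
Subtract each count from the matching posterior parameter: 31−24=7, 9−3=6, 29−21=8, 23−16=7, 20−12=8.

Dirichlet(7, 6, 8, 7, 8)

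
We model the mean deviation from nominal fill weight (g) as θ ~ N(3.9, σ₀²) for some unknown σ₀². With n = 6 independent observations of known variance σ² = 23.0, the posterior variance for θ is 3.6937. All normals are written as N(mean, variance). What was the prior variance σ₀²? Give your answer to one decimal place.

Posterior precision equals prior precision plus data precision: 1/σ_n² = 1/σ₀² + n/σ².
So 1/σ₀² = 1/3.6937 − 6/23.0 = 0.270731 − 0.260870 = 0.009861.
Hence σ₀² = 1/0.009861 ≈ 101.4.

σ₀² = 101.4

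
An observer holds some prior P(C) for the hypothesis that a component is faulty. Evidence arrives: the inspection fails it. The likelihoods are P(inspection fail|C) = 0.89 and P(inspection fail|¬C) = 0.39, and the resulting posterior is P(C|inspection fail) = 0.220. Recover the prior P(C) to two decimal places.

In odds form, posterior odds = prior odds × likelihood ratio, so prior odds = posterior odds ÷ LR.
Posterior odds = 0.220/(1−0.220) = 0.2821. LR = 0.89/0.39 = 2.2821.
Prior odds = 0.2821/2.2821 = 0.1236, so P(C) = 0.1236/(1+0.1236) ≈ 0.11.

P(C) = 0.11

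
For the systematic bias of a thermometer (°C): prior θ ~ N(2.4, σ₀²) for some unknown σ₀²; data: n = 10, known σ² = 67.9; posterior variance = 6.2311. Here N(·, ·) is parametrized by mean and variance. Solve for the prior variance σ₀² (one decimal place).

For the Normal–Normal model with known σ², precisions add: τ_n = τ₀ + n/σ².
So 1/σ₀² = 1/6.2311 − 10/67.9 = 0.160485 − 0.147275 = 0.013210.
Hence σ₀² = 1/0.013210 ≈ 75.7.

σ₀² = 75.7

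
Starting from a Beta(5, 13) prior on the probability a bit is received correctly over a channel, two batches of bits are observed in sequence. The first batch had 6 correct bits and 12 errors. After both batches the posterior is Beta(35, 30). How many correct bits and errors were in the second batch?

Sequential conjugate updates are equivalent to a single update on the pooled data, so total successes = posterior α − prior α and total failures = posterior β − prior β.
Total across both batches: 35−5=30 correct bits, 30−13=17 errors.
Subtract the first batch: 30−6=24 correct bits and 17−12=5 errors.

24 correct bits and 5 errors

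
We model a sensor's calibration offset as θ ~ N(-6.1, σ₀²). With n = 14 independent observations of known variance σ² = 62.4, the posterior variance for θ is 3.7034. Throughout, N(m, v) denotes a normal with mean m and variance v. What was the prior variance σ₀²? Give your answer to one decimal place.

σ₀² = 21.9

For the Normal–Normal model with known σ², precisions add: τ_n = τ₀ + n/σ².
So 1/σ₀² = 1/3.7034 − 14/62.4 = 0.270022 − 0.224359 = 0.045663.
Hence σ₀² = 1/0.045663 ≈ 21.9.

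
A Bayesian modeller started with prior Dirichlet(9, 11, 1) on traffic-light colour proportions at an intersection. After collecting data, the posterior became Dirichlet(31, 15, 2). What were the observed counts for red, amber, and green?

For a Dirichlet(α) prior with multinomial counts c, the posterior is Dirichlet(α + c) componentwise.
Counts are posterior − prior componentwise: 31−9=22, 15−11=4, 2−1=1.

counts (22, 4, 1)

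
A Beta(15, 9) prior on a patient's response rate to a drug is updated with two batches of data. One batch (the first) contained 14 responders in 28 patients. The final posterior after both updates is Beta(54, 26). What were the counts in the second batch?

25 responders and 3 non-responders

Sequential conjugate updates are equivalent to a single update on the pooled data, so total successes = posterior α − prior α and total failures = posterior β − prior β.
Total across both batches: 54−15=39 responders, 26−9=17 non-responders.
Subtract the first batch: 39−14=25 responders and 17−14=3 non-responders.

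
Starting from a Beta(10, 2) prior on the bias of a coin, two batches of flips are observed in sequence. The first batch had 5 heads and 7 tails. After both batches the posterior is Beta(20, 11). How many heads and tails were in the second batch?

5 heads and 2 tails

Sequential conjugate updates are equivalent to a single update on the pooled data, so total successes = posterior α − prior α and total failures = posterior β − prior β.
Total across both batches: 20−10=10 heads, 11−2=9 tails.
Subtract the first batch: 10−5=5 heads and 9−7=2 tails.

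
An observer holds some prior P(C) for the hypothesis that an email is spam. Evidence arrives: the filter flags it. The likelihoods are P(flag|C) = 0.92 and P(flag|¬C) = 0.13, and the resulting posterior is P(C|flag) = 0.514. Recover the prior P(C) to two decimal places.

In odds form, posterior odds = prior odds × likelihood ratio, so prior odds = posterior odds ÷ LR.
Posterior odds = 0.514/(1−0.514) = 1.0576. LR = 0.92/0.13 = 7.0769.
Prior odds = 1.0576/7.0769 = 0.1494, so P(C) = 0.1494/(1+0.1494) ≈ 0.13.

P(C) = 0.13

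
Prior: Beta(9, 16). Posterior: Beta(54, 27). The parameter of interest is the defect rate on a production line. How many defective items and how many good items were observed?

A Beta(a, b) prior with s successes and f failures in binomial data gives a Beta(a+s, b+f) posterior.
So s = 54 − 9 = 45 and f = 27 − 16 = 11.

45 defective items and 11 good items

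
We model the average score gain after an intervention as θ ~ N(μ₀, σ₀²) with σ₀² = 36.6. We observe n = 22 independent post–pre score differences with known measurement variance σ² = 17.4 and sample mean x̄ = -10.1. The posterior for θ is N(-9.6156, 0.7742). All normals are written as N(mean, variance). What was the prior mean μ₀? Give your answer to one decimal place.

The posterior mean is a precision-weighted average: μ_n = (τ₀μ₀ + τ_data·x̄)/(τ₀+τ_data), with τ₀=1/σ₀² and τ_data=n/σ².
Here τ₀ = 1/36.6 = 0.027322 and τ_data = 22/17.4 = 1.264368, so τ_n = 1.291690.
Rearranging for μ₀: μ₀ = (μ_n·τ_n − τ_data·x̄)/τ₀ = (-9.6156·1.291690 − 1.264368·-10.1) / 0.027322 = 0.349742/0.027322 ≈ 12.8.

μ₀ = 12.8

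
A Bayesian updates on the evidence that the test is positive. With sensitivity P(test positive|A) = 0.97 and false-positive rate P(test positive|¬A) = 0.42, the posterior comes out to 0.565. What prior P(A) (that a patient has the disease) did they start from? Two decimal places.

Bayes' rule in odds form gives O(A|E) = O(A)·[P(E|A)/P(E|¬A)], hence O(A) = O(A|E)/LR.
Posterior odds = 0.565/(1−0.565) = 1.2989. LR = 0.97/0.42 = 2.3095.
Prior odds = 1.2989/2.3095 = 0.5624, so P(A) = 0.5624/(1+0.5624) ≈ 0.36.

P(A) = 0.36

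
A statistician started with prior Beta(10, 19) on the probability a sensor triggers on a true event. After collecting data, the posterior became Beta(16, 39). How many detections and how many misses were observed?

6 detections and 20 misses

Beta is conjugate to the binomial likelihood: posterior = Beta(a+s, b+f).
Match parameters: s=16−10=6, f=39−19=20.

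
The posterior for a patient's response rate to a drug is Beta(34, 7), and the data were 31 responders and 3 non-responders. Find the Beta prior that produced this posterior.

Under Beta–binomial conjugacy the posterior parameters are (α+s, β+f).
So α = 34 − 31 = 3 and β = 7 − 3 = 4.

Beta(3, 4)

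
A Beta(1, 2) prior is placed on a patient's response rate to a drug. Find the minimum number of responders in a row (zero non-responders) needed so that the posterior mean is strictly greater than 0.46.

After k responders and 0 non-responders the posterior is Beta(1+k, 2), with mean (1+k)/(1+2+k).
Set (1+k)/(3+k) > 0.46 and solve: k > (0.46·3 − 1)/(1 − 0.46) = 0.704.
The smallest integer exceeding 0.704 is 1.

k = 1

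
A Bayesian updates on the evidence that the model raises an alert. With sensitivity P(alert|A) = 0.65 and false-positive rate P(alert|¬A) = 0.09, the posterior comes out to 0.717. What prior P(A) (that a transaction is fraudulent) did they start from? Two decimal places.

In odds form, posterior odds = prior odds × likelihood ratio, so prior odds = posterior odds ÷ LR.
Posterior odds = 0.717/(1−0.717) = 2.5336. LR = 0.65/0.09 = 7.2222.
Prior odds = 2.5336/7.2222 = 0.3508, so P(A) = 0.3508/(1+0.3508) ≈ 0.26.

P(A) = 0.26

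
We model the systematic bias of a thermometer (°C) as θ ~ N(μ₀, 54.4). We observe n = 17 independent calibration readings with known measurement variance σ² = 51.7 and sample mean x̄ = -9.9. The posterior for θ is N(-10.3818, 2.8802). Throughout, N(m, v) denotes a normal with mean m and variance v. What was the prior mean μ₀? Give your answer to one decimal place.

The posterior mean is a precision-weighted average: μ_n = (τ₀μ₀ + τ_data·x̄)/(τ₀+τ_data), with τ₀=1/σ₀² and τ_data=n/σ².
Here τ₀ = 1/54.4 = 0.018382 and τ_data = 17/51.7 = 0.328820, so τ_n = 0.347202.
Rearranging for μ₀: μ₀ = (μ_n·τ_n − τ_data·x̄)/τ₀ = (-10.3818·0.347202 − 0.328820·-9.9) / 0.018382 = -0.349264/0.018382 ≈ -19.0.

μ₀ = -19.0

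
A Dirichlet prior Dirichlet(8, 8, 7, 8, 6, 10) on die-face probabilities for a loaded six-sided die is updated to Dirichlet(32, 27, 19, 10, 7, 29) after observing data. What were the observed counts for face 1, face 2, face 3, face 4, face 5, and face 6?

For a Dirichlet(α) prior with multinomial counts c, the posterior is Dirichlet(α + c) componentwise.
Counts are posterior − prior componentwise: 32−8=24, 27−8=19, 19−7=12, 10−8=2, 7−6=1, 29−10=19.

counts (24, 19, 12, 2, 1, 19)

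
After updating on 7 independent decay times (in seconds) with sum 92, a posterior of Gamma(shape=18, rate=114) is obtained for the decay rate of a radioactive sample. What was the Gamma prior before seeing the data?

For an exponential likelihood with a Gamma(α, β) prior on the rate, n observations with total T give posterior Gamma(α+n, β+T).
So α = 18 − 7 = 11 and β = 114 − 92 = 22.

Gamma(shape=11, rate=22)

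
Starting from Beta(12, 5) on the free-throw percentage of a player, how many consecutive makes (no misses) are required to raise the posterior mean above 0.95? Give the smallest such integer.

k = 84

After k makes and 0 misses the posterior is Beta(12+k, 5), with mean (12+k)/(12+5+k).
Set (12+k)/(17+k) > 0.95 and solve: k > (0.95·17 − 12)/(1 − 0.95) = 83.000.
The smallest integer exceeding 83.000 is 84.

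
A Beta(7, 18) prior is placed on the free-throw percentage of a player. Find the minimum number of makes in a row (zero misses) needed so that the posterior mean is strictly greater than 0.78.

After k makes and 0 misses the posterior is Beta(7+k, 18), with mean (7+k)/(7+18+k).
Set (7+k)/(25+k) > 0.78 and solve: k > (0.78·25 − 7)/(1 − 0.78) = 56.818.
The smallest integer exceeding 56.818 is 57.

k = 57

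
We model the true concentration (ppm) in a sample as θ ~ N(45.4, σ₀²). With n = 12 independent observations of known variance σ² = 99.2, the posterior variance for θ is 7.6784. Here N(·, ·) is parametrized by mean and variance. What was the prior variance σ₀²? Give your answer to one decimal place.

σ₀² = 107.9

Posterior precision equals prior precision plus data precision: 1/σ_n² = 1/σ₀² + n/σ².
So 1/σ₀² = 1/7.6784 − 12/99.2 = 0.130235 − 0.120968 = 0.009267.
Hence σ₀² = 1/0.009267 ≈ 107.9.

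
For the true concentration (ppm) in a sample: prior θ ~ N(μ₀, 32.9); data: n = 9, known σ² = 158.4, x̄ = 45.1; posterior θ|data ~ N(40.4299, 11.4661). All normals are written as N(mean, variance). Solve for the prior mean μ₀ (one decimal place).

With known observation variance, the Normal–Normal posterior has precision τ_n = τ₀ + n/σ² and mean μ_n = (τ₀μ₀ + (n/σ²)x̄)/τ_n.
Here τ₀ = 1/32.9 = 0.030395 and τ_data = 9/158.4 = 0.056818, so τ_n = 0.087213.
Rearranging for μ₀: μ₀ = (μ_n·τ_n − τ_data·x̄)/τ₀ = (40.4299·0.087213 − 0.056818·45.1) / 0.030395 = 0.963521/0.030395 ≈ 31.7.

μ₀ = 31.7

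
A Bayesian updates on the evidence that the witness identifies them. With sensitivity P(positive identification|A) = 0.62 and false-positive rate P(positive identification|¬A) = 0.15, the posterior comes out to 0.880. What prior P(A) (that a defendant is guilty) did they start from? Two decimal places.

P(A) = 0.64

In odds form, posterior odds = prior odds × likelihood ratio, so prior odds = posterior odds ÷ LR.
Posterior odds = 0.880/(1−0.880) = 7.3333. LR = 0.62/0.15 = 4.1333.
Prior odds = 7.3333/4.1333 = 1.7742, so P(A) = 1.7742/(1+1.7742) ≈ 0.64.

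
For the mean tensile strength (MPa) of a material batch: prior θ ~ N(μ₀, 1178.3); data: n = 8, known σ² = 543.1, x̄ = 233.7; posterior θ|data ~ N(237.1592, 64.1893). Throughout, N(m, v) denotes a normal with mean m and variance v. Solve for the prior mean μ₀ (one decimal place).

μ₀ = 297.2

With known observation variance, the Normal–Normal posterior has precision τ_n = τ₀ + n/σ² and mean μ_n = (τ₀μ₀ + (n/σ²)x̄)/τ_n.
Here τ₀ = 1/1178.3 = 0.000849 and τ_data = 8/543.1 = 0.014730, so τ_n = 0.015579.
Rearranging for μ₀: μ₀ = (μ_n·τ_n − τ_data·x̄)/τ₀ = (237.1592·0.015579 − 0.014730·233.7) / 0.000849 = 0.252302/0.000849 ≈ 297.2.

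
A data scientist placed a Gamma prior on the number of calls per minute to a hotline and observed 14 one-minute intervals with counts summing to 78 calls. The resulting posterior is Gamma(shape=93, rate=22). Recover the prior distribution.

A Gamma(α, β) prior (rate parametrization) on a Poisson rate with n observations summing to S gives posterior Gamma(α+S, β+n).
So α = 93 − 78 = 15 and β = 22 − 14 = 8.

Gamma(shape=15, rate=8)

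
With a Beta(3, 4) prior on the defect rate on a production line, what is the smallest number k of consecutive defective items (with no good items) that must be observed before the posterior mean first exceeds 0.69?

k = 6

After k defective items and 0 good items the posterior is Beta(3+k, 4), with mean (3+k)/(3+4+k).
Set (3+k)/(7+k) > 0.69 and solve: k > (0.69·7 − 3)/(1 − 0.69) = 5.903.
The smallest integer exceeding 5.903 is 6.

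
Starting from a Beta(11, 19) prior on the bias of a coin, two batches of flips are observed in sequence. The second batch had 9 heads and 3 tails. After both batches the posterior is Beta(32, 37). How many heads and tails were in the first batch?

Sequential conjugate updates are equivalent to a single update on the pooled data, so total successes = posterior α − prior α and total failures = posterior β − prior β.
Total across both batches: 32−11=21 heads, 37−19=18 tails.
Subtract the second batch: 21−9=12 heads and 18−3=15 tails.

12 heads and 15 tails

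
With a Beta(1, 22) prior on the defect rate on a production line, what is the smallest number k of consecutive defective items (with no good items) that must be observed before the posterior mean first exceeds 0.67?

k = 44

After k defective items and 0 good items the posterior is Beta(1+k, 22), with mean (1+k)/(1+22+k).
Set (1+k)/(23+k) > 0.67 and solve: k > (0.67·23 − 1)/(1 − 0.67) = 43.667.
The smallest integer exceeding 43.667 is 44, and checking k=44: (45)/(67) = 0.6716 > 0.67.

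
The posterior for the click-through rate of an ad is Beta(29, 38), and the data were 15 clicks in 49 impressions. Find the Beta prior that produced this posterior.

Beta(14, 4)

Beta is conjugate to the binomial likelihood: posterior = Beta(a+s, b+f).
Subtract the data counts: 29−15=14, 38−34=4.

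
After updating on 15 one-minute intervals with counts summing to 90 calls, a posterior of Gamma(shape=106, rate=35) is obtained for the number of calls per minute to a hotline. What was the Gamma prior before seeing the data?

A Gamma(α, β) prior (rate parametrization) on a Poisson rate with n observations summing to S gives posterior Gamma(α+S, β+n).
So α = 106 − 90 = 16 and β = 35 − 15 = 20.

Gamma(shape=16, rate=20)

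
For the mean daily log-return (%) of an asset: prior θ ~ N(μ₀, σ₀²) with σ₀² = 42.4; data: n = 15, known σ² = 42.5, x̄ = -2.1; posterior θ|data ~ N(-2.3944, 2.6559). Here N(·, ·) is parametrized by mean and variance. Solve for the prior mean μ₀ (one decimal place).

The posterior mean is a precision-weighted average: μ_n = (τ₀μ₀ + τ_data·x̄)/(τ₀+τ_data), with τ₀=1/σ₀² and τ_data=n/σ².
Here τ₀ = 1/42.4 = 0.023585 and τ_data = 15/42.5 = 0.352941, so τ_n = 0.376526.
Rearranging for μ₀: μ₀ = (μ_n·τ_n − τ_data·x̄)/τ₀ = (-2.3944·0.376526 − 0.352941·-2.1) / 0.023585 = -0.160378/0.023585 ≈ -6.8.

μ₀ = -6.8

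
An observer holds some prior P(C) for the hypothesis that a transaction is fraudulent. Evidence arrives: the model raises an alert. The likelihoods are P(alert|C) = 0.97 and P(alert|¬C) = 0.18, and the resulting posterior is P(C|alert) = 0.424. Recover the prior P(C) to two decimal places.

Bayes' rule in odds form gives O(C|E) = O(C)·[P(E|C)/P(E|¬C)], hence O(C) = O(C|E)/LR.
Posterior odds = 0.424/(1−0.424) = 0.7361. LR = 0.97/0.18 = 5.3889.
Prior odds = 0.7361/5.3889 = 0.1366, so P(C) = 0.1366/(1+0.1366) ≈ 0.12.

P(C) = 0.12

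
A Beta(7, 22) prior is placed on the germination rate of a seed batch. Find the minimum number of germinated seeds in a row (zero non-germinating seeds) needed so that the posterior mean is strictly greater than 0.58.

After k germinated seeds and 0 non-germinating seeds the posterior is Beta(7+k, 22), with mean (7+k)/(7+22+k).
Set (7+k)/(29+k) > 0.58 and solve: k > (0.58·29 − 7)/(1 − 0.58) = 23.381.
The smallest integer exceeding 23.381 is 24.

k = 24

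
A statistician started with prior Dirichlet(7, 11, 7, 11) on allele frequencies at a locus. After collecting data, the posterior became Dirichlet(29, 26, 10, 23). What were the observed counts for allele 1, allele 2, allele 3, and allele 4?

counts (22, 15, 3, 12)

For a Dirichlet(α) prior with multinomial counts c, the posterior is Dirichlet(α + c) componentwise.
Counts are posterior − prior componentwise: 29−7=22, 26−11=15, 10−7=3, 23−11=12.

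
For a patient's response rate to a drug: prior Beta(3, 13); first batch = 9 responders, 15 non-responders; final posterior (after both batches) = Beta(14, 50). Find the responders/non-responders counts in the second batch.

2 responders and 22 non-responders

Because Beta–binomial updating is additive in the counts, the combined data contributed (α_post−α_prior, β_post−β_prior) successes and failures.
Total across both batches: 14−3=11 responders, 50−13=37 non-responders.
Subtract the first batch: 11−9=2 responders and 37−15=22 non-responders.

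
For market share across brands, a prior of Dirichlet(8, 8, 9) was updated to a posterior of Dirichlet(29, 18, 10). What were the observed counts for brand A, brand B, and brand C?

For a Dirichlet(α) prior with multinomial counts c, the posterior is Dirichlet(α + c) componentwise.
Counts are posterior − prior componentwise: 29−8=21, 18−8=10, 10−9=1.

counts (21, 10, 1)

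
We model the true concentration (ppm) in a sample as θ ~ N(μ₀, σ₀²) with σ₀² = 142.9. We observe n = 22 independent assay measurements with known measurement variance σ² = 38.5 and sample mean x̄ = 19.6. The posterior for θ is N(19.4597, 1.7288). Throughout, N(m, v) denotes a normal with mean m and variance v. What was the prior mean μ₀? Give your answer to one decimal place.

μ₀ = 8.0

With known observation variance, the Normal–Normal posterior has precision τ_n = τ₀ + n/σ² and mean μ_n = (τ₀μ₀ + (n/σ²)x̄)/τ_n.
Here τ₀ = 1/142.9 = 0.006998 and τ_data = 22/38.5 = 0.571429, so τ_n = 0.578427.
Rearranging for μ₀: μ₀ = (μ_n·τ_n − τ_data·x̄)/τ₀ = (19.4597·0.578427 − 0.571429·19.6) / 0.006998 = 0.056007/0.006998 ≈ 8.0.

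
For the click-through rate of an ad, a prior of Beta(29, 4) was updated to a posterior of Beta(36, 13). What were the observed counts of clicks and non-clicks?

Under Beta–binomial conjugacy the posterior parameters are (a+s, b+f).
So s = 36 − 29 = 7 and f = 13 − 4 = 9.

7 clicks and 9 non-clicks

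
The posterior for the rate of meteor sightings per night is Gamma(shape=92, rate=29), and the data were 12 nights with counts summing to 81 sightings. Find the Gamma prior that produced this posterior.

Gamma–Poisson conjugacy: posterior shape = α + Σxᵢ, posterior rate = β + n.
So α = 92 − 81 = 11 and β = 29 − 12 = 17.

Gamma(shape=11, rate=17)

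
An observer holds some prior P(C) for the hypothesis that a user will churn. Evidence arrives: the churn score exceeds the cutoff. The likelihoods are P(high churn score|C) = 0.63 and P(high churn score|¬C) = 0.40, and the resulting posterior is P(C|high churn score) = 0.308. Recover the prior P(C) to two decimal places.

P(C) = 0.22

In odds form, posterior odds = prior odds × likelihood ratio, so prior odds = posterior odds ÷ LR.
Posterior odds = 0.308/(1−0.308) = 0.4451. LR = 0.63/0.40 = 1.5750.
Prior odds = 0.4451/1.5750 = 0.2826, so P(C) = 0.2826/(1+0.2826) ≈ 0.22.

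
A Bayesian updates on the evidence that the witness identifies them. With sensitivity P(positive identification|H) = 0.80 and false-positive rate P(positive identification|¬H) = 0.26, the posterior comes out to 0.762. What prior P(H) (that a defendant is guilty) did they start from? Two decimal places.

In odds form, posterior odds = prior odds × likelihood ratio, so prior odds = posterior odds ÷ LR.
Posterior odds = 0.762/(1−0.762) = 3.2017. LR = 0.80/0.26 = 3.0769.
Prior odds = 3.2017/3.0769 = 1.0406, so P(H) = 1.0406/(1+1.0406) ≈ 0.51.

P(H) = 0.51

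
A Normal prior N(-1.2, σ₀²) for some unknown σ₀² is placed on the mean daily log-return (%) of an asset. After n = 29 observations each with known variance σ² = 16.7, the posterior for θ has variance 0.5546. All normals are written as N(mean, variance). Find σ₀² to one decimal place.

Posterior precision equals prior precision plus data precision: 1/σ_n² = 1/σ₀² + n/σ².
So 1/σ₀² = 1/0.5546 − 29/16.7 = 1.803101 − 1.736527 = 0.066574.
Hence σ₀² = 1/0.066574 ≈ 15.0.

σ₀² = 15.0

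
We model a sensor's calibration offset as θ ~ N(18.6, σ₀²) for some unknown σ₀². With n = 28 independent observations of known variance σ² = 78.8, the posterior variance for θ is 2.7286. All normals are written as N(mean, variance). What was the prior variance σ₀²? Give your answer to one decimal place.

σ₀² = 89.6

Posterior precision equals prior precision plus data precision: 1/σ_n² = 1/σ₀² + n/σ².
So 1/σ₀² = 1/2.7286 − 28/78.8 = 0.366488 − 0.355330 = 0.011158.
Hence σ₀² = 1/0.011158 ≈ 89.6.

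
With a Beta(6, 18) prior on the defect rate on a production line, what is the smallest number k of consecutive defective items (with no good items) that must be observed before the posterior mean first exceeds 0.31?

After k defective items and 0 good items the posterior is Beta(6+k, 18), with mean (6+k)/(6+18+k).
Set (6+k)/(24+k) > 0.31 and solve: k > (0.31·24 − 6)/(1 − 0.31) = 2.087.
The smallest integer exceeding 2.087 is 3, and checking k=3: (9)/(27) = 0.3333 > 0.31.

k = 3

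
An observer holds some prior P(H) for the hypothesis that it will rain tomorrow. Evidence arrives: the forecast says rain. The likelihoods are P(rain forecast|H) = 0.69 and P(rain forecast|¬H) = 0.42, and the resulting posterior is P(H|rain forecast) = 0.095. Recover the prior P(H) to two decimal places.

P(H) = 0.06

Bayes' rule in odds form gives O(H|E) = O(H)·[P(E|H)/P(E|¬H)], hence O(H) = O(H|E)/LR.
Posterior odds = 0.095/(1−0.095) = 0.1050. LR = 0.69/0.42 = 1.6429.
Prior odds = 0.1050/1.6429 = 0.0639, so P(H) = 0.0639/(1+0.0639) ≈ 0.06.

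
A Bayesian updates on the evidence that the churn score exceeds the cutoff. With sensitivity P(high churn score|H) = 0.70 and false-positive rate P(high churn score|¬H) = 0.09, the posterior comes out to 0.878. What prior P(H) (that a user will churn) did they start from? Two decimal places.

In odds form, posterior odds = prior odds × likelihood ratio, so prior odds = posterior odds ÷ LR.
Posterior odds = 0.878/(1−0.878) = 7.1967. LR = 0.70/0.09 = 7.7778.
Prior odds = 7.1967/7.7778 = 0.9253, so P(H) = 0.9253/(1+0.9253) ≈ 0.48.

P(H) = 0.48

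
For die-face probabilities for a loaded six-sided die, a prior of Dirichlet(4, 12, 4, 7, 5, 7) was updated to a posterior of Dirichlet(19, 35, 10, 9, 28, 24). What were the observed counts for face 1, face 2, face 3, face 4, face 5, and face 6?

For a Dirichlet(α) prior with multinomial counts c, the posterior is Dirichlet(α + c) componentwise.
Counts are posterior − prior componentwise: 19−4=15, 35−12=23, 10−4=6, 9−7=2, 28−5=23, 24−7=17.

counts (15, 23, 6, 2, 23, 17)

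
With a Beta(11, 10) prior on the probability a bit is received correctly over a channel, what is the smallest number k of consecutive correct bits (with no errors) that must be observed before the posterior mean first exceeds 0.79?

After k correct bits and 0 errors the posterior is Beta(11+k, 10), with mean (11+k)/(11+10+k).
Set (11+k)/(21+k) > 0.79 and solve: k > (0.79·21 − 11)/(1 − 0.79) = 26.619.
The smallest integer exceeding 26.619 is 27, and checking k=27: (38)/(48) = 0.7917 > 0.79.

k = 27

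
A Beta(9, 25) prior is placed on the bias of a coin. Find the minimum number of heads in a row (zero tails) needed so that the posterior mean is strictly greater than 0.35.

k = 5

After k heads and 0 tails the posterior is Beta(9+k, 25), with mean (9+k)/(9+25+k).
Set (9+k)/(34+k) > 0.35 and solve: k > (0.35·34 − 9)/(1 − 0.35) = 4.462.
The smallest integer exceeding 4.462 is 5.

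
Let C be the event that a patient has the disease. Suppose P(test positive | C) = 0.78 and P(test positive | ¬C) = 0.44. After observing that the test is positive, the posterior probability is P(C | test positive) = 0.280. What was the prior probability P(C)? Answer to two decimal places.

P(C) = 0.18

Bayes' rule in odds form gives O(C|E) = O(C)·[P(E|C)/P(E|¬C)], hence O(C) = O(C|E)/LR.
Posterior odds = 0.280/(1−0.280) = 0.3889. LR = 0.78/0.44 = 1.7727.
Prior odds = 0.3889/1.7727 = 0.2194, so P(C) = 0.2194/(1+0.2194) ≈ 0.18.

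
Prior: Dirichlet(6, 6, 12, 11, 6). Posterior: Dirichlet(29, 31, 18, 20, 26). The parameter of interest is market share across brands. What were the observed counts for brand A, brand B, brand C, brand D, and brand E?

For a Dirichlet(α) prior with multinomial counts c, the posterior is Dirichlet(α + c) componentwise.
Counts are posterior − prior componentwise: 29−6=23, 31−6=25, 18−12=6, 20−11=9, 26−6=20.

counts (23, 25, 6, 9, 20)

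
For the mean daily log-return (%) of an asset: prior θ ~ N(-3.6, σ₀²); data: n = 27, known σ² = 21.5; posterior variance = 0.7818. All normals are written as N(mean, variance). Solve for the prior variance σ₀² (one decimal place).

σ₀² = 42.9

Posterior precision equals prior precision plus data precision: 1/σ_n² = 1/σ₀² + n/σ².
So 1/σ₀² = 1/0.7818 − 27/21.5 = 1.279100 − 1.255814 = 0.023286.
Hence σ₀² = 1/0.023286 ≈ 42.9.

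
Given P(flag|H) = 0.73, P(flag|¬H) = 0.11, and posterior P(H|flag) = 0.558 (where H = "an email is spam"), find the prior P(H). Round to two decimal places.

Bayes' rule in odds form gives O(H|E) = O(H)·[P(E|H)/P(E|¬H)], hence O(H) = O(H|E)/LR.
Posterior odds = 0.558/(1−0.558) = 1.2624. LR = 0.73/0.11 = 6.6364.
Prior odds = 1.2624/6.6364 = 0.1902, so P(H) = 0.1902/(1+0.1902) ≈ 0.16.

P(H) = 0.16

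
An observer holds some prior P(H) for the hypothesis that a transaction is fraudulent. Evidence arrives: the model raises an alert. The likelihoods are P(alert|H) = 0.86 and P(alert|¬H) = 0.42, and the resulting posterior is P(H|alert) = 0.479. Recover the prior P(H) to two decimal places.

In odds form, posterior odds = prior odds × likelihood ratio, so prior odds = posterior odds ÷ LR.
Posterior odds = 0.479/(1−0.479) = 0.9194. LR = 0.86/0.42 = 2.0476.
Prior odds = 0.9194/2.0476 = 0.4490, so P(H) = 0.4490/(1+0.4490) ≈ 0.31.

P(H) = 0.31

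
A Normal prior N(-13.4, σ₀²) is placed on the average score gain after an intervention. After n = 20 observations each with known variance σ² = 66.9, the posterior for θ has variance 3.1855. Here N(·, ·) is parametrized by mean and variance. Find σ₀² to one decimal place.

σ₀² = 66.8

Posterior precision equals prior precision plus data precision: 1/σ_n² = 1/σ₀² + n/σ².
So 1/σ₀² = 1/3.1855 − 20/66.9 = 0.313922 − 0.298954 = 0.014968.
Hence σ₀² = 1/0.014968 ≈ 66.8.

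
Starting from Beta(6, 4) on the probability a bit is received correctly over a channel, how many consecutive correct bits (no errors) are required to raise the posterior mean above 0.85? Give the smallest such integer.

After k correct bits and 0 errors the posterior is Beta(6+k, 4), with mean (6+k)/(6+4+k).
Set (6+k)/(10+k) > 0.85 and solve: k > (0.85·10 − 6)/(1 − 0.85) = 16.667.
The smallest integer exceeding 16.667 is 17.

k = 17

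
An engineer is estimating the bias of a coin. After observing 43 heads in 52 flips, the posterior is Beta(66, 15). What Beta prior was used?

Beta(23, 6)

Beta is conjugate to the binomial likelihood: posterior = Beta(a+s, b+f).
So a = 66 − 43 = 23 and b = 15 − 9 = 6.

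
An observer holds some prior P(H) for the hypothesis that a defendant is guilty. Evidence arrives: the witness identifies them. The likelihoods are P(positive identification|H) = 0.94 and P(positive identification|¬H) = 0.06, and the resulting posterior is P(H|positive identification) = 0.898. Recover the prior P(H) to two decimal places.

Bayes' rule in odds form gives O(H|E) = O(H)·[P(E|H)/P(E|¬H)], hence O(H) = O(H|E)/LR.
Posterior odds = 0.898/(1−0.898) = 8.8039. LR = 0.94/0.06 = 15.6667.
Prior odds = 8.8039/15.6667 = 0.5619, so P(H) = 0.5619/(1+0.5619) ≈ 0.36.

P(H) = 0.36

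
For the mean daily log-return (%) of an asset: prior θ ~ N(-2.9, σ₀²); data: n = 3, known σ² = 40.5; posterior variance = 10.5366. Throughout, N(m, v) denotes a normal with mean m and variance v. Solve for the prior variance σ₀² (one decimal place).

Posterior precision equals prior precision plus data precision: 1/σ_n² = 1/σ₀² + n/σ².
So 1/σ₀² = 1/10.5366 − 3/40.5 = 0.094907 − 0.074074 = 0.020833.
Hence σ₀² = 1/0.020833 ≈ 48.0.

σ₀² = 48.0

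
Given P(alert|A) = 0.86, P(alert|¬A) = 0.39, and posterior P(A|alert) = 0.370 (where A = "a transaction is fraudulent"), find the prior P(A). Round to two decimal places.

Bayes' rule in odds form gives O(A|E) = O(A)·[P(E|A)/P(E|¬A)], hence O(A) = O(A|E)/LR.
Posterior odds = 0.370/(1−0.370) = 0.5873. LR = 0.86/0.39 = 2.2051.
Prior odds = 0.5873/2.2051 = 0.2663, so P(A) = 0.2663/(1+0.2663) ≈ 0.21.

P(A) = 0.21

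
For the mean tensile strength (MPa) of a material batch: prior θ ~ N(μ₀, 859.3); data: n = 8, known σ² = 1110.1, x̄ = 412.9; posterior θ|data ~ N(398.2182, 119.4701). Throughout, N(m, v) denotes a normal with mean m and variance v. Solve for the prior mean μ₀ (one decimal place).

With known observation variance, the Normal–Normal posterior has precision τ_n = τ₀ + n/σ² and mean μ_n = (τ₀μ₀ + (n/σ²)x̄)/τ_n.
Here τ₀ = 1/859.3 = 0.001164 and τ_data = 8/1110.1 = 0.007207, so τ_n = 0.008371.
Rearranging for μ₀: μ₀ = (μ_n·τ_n − τ_data·x̄)/τ₀ = (398.2182·0.008371 − 0.007207·412.9) / 0.001164 = 0.357714/0.001164 ≈ 307.3.

μ₀ = 307.3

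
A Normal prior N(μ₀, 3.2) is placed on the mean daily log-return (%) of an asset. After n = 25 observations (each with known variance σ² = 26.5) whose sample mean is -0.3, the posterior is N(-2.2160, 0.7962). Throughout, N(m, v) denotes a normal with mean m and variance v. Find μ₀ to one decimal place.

μ₀ = -8.0

The posterior mean is a precision-weighted average: μ_n = (τ₀μ₀ + τ_data·x̄)/(τ₀+τ_data), with τ₀=1/σ₀² and τ_data=n/σ².
Here τ₀ = 1/3.2 = 0.312500 and τ_data = 25/26.5 = 0.943396, so τ_n = 1.255896.
Rearranging for μ₀: μ₀ = (μ_n·τ_n − τ_data·x̄)/τ₀ = (-2.2160·1.255896 − 0.943396·-0.3) / 0.312500 = -2.500047/0.312500 ≈ -8.0.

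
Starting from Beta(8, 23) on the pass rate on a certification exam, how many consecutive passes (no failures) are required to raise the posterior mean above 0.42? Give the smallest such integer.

After k passes and 0 failures the posterior is Beta(8+k, 23), with mean (8+k)/(8+23+k).
Set (8+k)/(31+k) > 0.42 and solve: k > (0.42·31 − 8)/(1 − 0.42) = 8.655.
The smallest integer exceeding 8.655 is 9, and checking k=9: (17)/(40) = 0.4250 > 0.42.

k = 9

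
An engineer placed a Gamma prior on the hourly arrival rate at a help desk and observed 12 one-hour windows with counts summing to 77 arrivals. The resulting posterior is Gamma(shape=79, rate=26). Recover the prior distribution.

Gamma(shape=2, rate=14)

Gamma–Poisson conjugacy: posterior shape = α + Σxᵢ, posterior rate = β + n.
So α = 79 − 77 = 2 and β = 26 − 12 = 14.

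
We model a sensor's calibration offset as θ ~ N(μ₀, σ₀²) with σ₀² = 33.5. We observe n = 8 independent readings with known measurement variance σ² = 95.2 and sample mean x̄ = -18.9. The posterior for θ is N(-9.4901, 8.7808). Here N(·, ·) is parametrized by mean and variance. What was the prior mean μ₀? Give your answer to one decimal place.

With known observation variance, the Normal–Normal posterior has precision τ_n = τ₀ + n/σ² and mean μ_n = (τ₀μ₀ + (n/σ²)x̄)/τ_n.
Here τ₀ = 1/33.5 = 0.029851 and τ_data = 8/95.2 = 0.084034, so τ_n = 0.113885.
Rearranging for μ₀: μ₀ = (μ_n·τ_n − τ_data·x̄)/τ₀ = (-9.4901·0.113885 − 0.084034·-18.9) / 0.029851 = 0.507463/0.029851 ≈ 17.0.

μ₀ = 17.0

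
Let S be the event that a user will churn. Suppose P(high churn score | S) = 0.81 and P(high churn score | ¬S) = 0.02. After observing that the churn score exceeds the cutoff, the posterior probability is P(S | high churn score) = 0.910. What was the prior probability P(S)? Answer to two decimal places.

In odds form, posterior odds = prior odds × likelihood ratio, so prior odds = posterior odds ÷ LR.
Posterior odds = 0.910/(1−0.910) = 10.1111. LR = 0.81/0.02 = 40.5000.
Prior odds = 10.1111/40.5000 = 0.2497, so P(S) = 0.2497/(1+0.2497) ≈ 0.20.

P(S) = 0.20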